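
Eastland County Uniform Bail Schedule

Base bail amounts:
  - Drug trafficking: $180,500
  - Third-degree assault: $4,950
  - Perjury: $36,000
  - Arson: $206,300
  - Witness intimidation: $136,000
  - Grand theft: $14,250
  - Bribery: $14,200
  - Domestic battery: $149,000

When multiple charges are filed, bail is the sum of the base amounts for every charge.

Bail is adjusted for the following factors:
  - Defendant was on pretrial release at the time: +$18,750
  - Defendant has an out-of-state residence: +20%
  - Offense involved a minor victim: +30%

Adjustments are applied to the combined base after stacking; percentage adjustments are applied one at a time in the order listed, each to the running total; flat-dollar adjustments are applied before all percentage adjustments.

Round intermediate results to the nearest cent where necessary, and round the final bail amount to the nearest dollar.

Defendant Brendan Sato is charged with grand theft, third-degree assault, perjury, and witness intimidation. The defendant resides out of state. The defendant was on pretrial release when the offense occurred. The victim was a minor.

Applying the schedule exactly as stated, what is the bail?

Base amounts from the schedule: grand theft $14,250; third-degree assault $4,950; perjury $36,000; witness intimidation $136,000.
Stacking rule: sum of all bases. $14,250 + $4,950 + $36,000 + $136,000 = $191,200.
Defendant was on pretrial release at the time (+$18,750 flat): $191,200 + $18,750 = $209,950.
Defendant has an out-of-state residence (+20%): $209,950 × 1.2 = $251,940.
Offense involved a minor victim (+30%): $251,940 × 1.3 = $327,522.

$327,522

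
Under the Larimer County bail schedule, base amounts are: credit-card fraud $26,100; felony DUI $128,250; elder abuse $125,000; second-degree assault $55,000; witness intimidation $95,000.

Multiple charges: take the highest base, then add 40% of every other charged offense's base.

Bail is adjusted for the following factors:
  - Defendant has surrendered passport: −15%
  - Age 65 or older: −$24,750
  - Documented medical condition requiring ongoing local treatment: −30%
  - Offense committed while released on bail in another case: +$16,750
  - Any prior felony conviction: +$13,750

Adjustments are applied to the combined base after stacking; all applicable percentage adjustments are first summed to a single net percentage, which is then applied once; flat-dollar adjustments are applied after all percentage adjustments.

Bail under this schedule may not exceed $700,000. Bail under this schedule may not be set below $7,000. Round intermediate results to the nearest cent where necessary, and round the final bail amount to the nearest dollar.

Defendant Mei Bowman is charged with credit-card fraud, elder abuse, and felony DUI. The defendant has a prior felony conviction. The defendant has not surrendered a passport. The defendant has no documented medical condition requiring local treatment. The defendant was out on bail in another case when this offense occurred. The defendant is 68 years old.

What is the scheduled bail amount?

$194,440

Base amounts from the schedule: credit-card fraud $26,100; elder abuse $125,000; felony DUI $128,250.
Stacking rule: highest base plus 40% of each additional charge. Highest is felony DUI at $128,250. Additional: $26,100 × 40% = $10,440; $125,000 × 40% = $50,000. Combined base = $128,250 + $60,440 = $188,690.
Age 65 or older (−$24,750 flat): $188,690 − $24,750 = $163,940.
Offense committed while released on bail in another case (+$16,750 flat): $163,940 + $16,750 = $180,690.
Any prior felony conviction (+$13,750 flat): $180,690 + $13,750 = $194,440.
$194,440 is within the $700,000 maximum.
$194,440 is at or above the $7,000 minimum.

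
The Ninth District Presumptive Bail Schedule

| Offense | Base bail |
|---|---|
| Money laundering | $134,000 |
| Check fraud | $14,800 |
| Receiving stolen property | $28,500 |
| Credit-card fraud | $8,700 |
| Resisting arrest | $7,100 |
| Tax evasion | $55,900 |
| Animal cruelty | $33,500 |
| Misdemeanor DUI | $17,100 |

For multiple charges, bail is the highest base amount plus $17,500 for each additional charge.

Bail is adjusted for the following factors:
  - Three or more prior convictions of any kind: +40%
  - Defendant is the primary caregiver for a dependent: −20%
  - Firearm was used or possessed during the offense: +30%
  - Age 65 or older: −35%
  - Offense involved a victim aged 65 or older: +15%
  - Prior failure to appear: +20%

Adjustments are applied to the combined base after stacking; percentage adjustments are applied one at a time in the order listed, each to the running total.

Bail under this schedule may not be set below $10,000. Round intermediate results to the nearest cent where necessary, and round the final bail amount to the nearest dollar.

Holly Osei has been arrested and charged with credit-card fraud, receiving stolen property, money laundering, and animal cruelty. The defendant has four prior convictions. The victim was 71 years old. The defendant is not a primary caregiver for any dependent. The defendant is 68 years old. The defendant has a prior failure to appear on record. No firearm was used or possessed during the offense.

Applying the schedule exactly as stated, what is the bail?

Base amounts from the schedule: credit-card fraud $8,700; receiving stolen property $28,500; money laundering $134,000; animal cruelty $33,500.
Stacking rule: highest base plus $17,500 per additional charge. Highest is money laundering at $134,000; 3 additional charges → +$52,500. Combined base = $186,500.
Three or more prior convictions of any kind (+40%): $186,500 × 1.4 = $261,100.
Age 65 or older (−35%): $261,100 × 0.65 = $169,715.
Offense involved a victim aged 65 or older (+15%): $169,715 × 1.15 = $195,172.25.
Prior failure to appear (+20%): $195,172.25 × 1.2 = $234,206.70.
$234,206.70 is at or above the $10,000 minimum.
Rounded to the nearest dollar: $234,207.

$234,207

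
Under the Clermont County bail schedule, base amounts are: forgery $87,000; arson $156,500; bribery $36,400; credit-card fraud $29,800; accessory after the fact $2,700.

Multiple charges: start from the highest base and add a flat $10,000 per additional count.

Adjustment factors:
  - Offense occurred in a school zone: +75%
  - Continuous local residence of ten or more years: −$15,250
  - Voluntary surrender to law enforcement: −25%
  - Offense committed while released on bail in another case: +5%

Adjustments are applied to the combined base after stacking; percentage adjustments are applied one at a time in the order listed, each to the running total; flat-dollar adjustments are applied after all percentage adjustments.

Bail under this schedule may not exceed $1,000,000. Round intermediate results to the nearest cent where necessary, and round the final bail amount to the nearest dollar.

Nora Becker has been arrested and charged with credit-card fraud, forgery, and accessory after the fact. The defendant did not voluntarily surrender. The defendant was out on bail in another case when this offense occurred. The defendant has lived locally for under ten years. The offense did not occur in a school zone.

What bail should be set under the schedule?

$112,350

Base amounts from the schedule: credit-card fraud $29,800; forgery $87,000; accessory after the fact $2,700.
Stacking rule: highest base plus $10,000 per additional charge. Highest is forgery at $87,000; 2 additional charges → +$20,000. Combined base = $107,000.
Offense committed while released on bail in another case (+5%): $107,000 × 1.05 = $112,350.
$112,350 is within the $1,000,000 maximum.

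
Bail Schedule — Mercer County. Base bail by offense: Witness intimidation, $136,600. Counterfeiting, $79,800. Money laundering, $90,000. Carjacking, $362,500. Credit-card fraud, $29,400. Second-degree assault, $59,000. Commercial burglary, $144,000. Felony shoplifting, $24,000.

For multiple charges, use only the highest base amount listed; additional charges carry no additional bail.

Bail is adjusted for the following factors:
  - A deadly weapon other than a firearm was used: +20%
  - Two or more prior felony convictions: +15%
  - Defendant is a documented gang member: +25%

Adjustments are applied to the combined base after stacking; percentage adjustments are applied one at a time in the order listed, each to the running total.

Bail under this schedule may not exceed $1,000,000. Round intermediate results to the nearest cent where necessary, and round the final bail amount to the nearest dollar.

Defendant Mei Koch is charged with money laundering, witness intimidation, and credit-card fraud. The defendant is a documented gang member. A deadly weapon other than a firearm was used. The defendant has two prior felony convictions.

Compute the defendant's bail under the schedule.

$235,635

Base amounts from the schedule: money laundering $90,000; witness intimidation $136,600; credit-card fraud $29,400.
Stacking rule: use the highest base only. Highest is witness intimidation at $136,600. Combined base = $136,600.
A deadly weapon other than a firearm was used (+20%): $136,600 × 1.2 = $163,920.
Two or more prior felony convictions (+15%): $163,920 × 1.15 = $188,508.
Defendant is a documented gang member (+25%): $188,508 × 1.25 = $235,635.
$235,635 is within the $1,000,000 maximum.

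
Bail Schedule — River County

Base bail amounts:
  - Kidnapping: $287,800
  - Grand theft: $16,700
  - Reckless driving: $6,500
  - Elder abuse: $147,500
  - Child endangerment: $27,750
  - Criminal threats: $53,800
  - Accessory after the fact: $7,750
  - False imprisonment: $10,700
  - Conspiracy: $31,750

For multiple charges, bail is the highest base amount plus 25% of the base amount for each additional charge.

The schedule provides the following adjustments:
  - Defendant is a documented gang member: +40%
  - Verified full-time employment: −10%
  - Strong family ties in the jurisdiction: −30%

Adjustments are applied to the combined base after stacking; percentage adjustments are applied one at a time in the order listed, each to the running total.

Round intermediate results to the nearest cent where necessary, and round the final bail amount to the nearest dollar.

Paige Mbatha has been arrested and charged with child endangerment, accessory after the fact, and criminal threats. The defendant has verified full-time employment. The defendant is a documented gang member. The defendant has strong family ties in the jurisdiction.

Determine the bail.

Base amounts from the schedule: child endangerment $27,750; accessory after the fact $7,750; criminal threats $53,800.
Stacking rule: highest base plus 25% of each additional charge. Highest is criminal threats at $53,800. Additional: $27,750 × 25% = $6,937.50; $7,750 × 25% = $1,937.50. Combined base = $53,800 + $8,875 = $62,675.
Defendant is a documented gang member (+40%): $62,675 × 1.4 = $87,745.
Verified full-time employment (−10%): $87,745 × 0.9 = $78,970.50.
Strong family ties in the jurisdiction (−30%): $78,970.50 × 0.7 = $55,279.35.
Rounded to the nearest dollar: $55,279.

$55,279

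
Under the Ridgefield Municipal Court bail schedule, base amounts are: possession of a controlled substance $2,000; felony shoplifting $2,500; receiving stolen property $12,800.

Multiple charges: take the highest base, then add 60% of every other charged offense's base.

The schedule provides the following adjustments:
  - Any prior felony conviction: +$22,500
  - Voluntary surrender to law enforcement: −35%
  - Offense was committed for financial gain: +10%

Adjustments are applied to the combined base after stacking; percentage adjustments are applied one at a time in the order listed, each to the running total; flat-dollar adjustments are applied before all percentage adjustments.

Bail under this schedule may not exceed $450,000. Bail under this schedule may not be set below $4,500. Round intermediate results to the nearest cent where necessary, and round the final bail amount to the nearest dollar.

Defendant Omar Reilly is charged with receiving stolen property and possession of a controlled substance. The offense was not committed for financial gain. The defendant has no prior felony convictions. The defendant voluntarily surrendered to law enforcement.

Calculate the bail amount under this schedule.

Base amounts from the schedule: receiving stolen property $12,800; possession of a controlled substance $2,000.
Stacking rule: highest base plus 60% of each additional charge. Highest is receiving stolen property at $12,800. Additional: $2,000 × 60% = $1,200. Combined base = $12,800 + $1,200 = $14,000.
Voluntary surrender to law enforcement (−35%): $14,000 × 0.65 = $9,100.
$9,100 is within the $450,000 maximum.
$9,100 is at or above the $4,500 minimum.

$9,100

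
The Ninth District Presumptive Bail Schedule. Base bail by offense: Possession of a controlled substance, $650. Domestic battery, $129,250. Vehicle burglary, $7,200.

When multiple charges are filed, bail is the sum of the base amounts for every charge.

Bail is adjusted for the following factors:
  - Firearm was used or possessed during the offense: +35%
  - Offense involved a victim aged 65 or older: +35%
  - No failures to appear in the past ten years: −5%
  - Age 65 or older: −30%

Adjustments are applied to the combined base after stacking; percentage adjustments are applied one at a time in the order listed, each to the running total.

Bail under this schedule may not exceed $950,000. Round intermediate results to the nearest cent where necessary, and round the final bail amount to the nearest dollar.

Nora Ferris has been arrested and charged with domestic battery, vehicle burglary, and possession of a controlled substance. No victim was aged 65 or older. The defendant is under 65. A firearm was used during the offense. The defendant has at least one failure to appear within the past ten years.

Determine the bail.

$185,085

Base amounts from the schedule: domestic battery $129,250; vehicle burglary $7,200; possession of a controlled substance $650.
Stacking rule: sum of all bases. $129,250 + $7,200 + $650 = $137,100.
Firearm was used or possessed during the offense (+35%): $137,100 × 1.35 = $185,085.
$185,085 is within the $950,000 maximum.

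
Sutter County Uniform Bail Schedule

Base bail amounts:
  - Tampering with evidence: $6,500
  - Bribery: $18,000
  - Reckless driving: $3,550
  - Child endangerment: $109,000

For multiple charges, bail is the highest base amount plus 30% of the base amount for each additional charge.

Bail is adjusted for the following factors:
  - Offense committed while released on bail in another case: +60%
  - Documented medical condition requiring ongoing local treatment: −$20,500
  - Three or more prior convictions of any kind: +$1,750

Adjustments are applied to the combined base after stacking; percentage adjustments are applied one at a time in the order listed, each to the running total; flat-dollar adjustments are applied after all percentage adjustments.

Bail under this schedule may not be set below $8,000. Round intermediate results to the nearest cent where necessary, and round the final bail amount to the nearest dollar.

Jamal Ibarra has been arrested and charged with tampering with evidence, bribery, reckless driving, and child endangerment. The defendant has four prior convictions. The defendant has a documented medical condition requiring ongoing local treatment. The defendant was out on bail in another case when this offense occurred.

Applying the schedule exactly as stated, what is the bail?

$169,114

Base amounts from the schedule: tampering with evidence $6,500; bribery $18,000; reckless driving $3,550; child endangerment $109,000.
Stacking rule: highest base plus 30% of each additional charge. Highest is child endangerment at $109,000. Additional: $6,500 × 30% = $1,950; $18,000 × 30% = $5,400; $3,550 × 30% = $1,065. Combined base = $109,000 + $8,415 = $117,415.
Offense committed while released on bail in another case (+60%): $117,415 × 1.6 = $187,864.
Documented medical condition requiring ongoing local treatment (−$20,500 flat): $187,864 − $20,500 = $167,364.
Three or more prior convictions of any kind (+$1,750 flat): $167,364 + $1,750 = $169,114.
$169,114 is at or above the $8,000 minimum.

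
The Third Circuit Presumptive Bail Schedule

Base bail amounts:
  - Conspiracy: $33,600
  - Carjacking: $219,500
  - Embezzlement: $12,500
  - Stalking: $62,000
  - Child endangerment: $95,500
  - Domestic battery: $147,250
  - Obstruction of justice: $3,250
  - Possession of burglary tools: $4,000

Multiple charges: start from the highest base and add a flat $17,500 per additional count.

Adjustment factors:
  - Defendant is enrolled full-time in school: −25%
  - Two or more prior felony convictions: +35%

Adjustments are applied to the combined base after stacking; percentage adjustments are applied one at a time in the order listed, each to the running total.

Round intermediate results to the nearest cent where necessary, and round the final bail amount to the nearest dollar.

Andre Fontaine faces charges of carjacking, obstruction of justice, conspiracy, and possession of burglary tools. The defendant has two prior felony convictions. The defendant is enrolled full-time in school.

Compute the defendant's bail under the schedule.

Base amounts from the schedule: carjacking $219,500; obstruction of justice $3,250; conspiracy $33,600; possession of burglary tools $4,000.
Stacking rule: highest base plus $17,500 per additional charge. Highest is carjacking at $219,500; 3 additional charges → +$52,500. Combined base = $272,000.
Defendant is enrolled full-time in school (−25%): $272,000 × 0.75 = $204,000.
Two or more prior felony convictions (+35%): $204,000 × 1.35 = $275,400.

$275,400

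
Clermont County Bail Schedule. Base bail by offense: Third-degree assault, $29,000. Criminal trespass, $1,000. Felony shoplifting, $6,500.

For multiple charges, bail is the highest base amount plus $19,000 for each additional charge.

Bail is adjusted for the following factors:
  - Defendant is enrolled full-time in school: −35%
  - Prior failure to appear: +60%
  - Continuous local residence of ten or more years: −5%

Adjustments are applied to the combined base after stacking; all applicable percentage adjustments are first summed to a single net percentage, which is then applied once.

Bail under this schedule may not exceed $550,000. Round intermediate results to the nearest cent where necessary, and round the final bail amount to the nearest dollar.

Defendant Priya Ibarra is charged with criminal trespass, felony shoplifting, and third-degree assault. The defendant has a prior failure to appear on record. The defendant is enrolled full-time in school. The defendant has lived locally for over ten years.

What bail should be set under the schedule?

$80,400

Base amounts from the schedule: criminal trespass $1,000; felony shoplifting $6,500; third-degree assault $29,000.
Stacking rule: highest base plus $19,000 per additional charge. Highest is third-degree assault at $29,000; 2 additional charges → +$38,000. Combined base = $67,000.
Net percentage adjustment: −35% +60% −5% = +20%. $67,000 × 1.2 = $80,400.
$80,400 is within the $550,000 maximum.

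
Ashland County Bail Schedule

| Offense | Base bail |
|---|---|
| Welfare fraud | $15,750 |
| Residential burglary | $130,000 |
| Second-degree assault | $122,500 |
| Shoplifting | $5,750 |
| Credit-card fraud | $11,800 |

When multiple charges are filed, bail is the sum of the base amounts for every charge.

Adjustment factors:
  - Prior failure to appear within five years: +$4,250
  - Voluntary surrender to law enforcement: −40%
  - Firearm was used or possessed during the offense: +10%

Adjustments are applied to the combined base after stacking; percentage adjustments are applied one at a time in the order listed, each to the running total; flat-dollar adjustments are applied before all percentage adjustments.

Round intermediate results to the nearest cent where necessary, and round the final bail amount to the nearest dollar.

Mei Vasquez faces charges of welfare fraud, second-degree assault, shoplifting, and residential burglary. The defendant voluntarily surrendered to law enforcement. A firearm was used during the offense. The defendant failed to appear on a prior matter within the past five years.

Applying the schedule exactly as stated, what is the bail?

$183,645

Base amounts from the schedule: welfare fraud $15,750; second-degree assault $122,500; shoplifting $5,750; residential burglary $130,000.
Stacking rule: sum of all bases. $15,750 + $122,500 + $5,750 + $130,000 = $274,000.
Prior failure to appear within five years (+$4,250 flat): $274,000 + $4,250 = $278,250.
Voluntary surrender to law enforcement (−40%): $278,250 × 0.6 = $166,950.
Firearm was used or possessed during the offense (+10%): $166,950 × 1.1 = $183,645.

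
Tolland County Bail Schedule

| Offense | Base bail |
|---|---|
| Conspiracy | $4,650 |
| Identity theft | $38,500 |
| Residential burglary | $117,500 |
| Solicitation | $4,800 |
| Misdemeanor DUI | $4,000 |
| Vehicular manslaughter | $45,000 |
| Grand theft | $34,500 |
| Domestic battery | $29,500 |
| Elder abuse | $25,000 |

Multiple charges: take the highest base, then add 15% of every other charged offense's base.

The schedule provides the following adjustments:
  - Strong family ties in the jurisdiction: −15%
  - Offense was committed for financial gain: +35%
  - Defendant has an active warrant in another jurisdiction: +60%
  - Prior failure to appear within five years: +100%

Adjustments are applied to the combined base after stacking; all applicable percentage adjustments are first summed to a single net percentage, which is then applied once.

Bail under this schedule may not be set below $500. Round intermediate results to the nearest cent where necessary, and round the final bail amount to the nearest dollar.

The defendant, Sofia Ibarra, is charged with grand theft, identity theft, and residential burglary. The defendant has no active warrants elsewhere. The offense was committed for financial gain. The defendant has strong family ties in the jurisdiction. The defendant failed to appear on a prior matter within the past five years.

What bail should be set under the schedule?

$282,590

Base amounts from the schedule: grand theft $34,500; identity theft $38,500; residential burglary $117,500.
Stacking rule: highest base plus 15% of each additional charge. Highest is residential burglary at $117,500. Additional: $34,500 × 15% = $5,175; $38,500 × 15% = $5,775. Combined base = $117,500 + $10,950 = $128,450.
Net percentage adjustment: −15% +35% +100% = +120%. $128,450 × 2.2 = $282,590.
$282,590 is at or above the $500 minimum.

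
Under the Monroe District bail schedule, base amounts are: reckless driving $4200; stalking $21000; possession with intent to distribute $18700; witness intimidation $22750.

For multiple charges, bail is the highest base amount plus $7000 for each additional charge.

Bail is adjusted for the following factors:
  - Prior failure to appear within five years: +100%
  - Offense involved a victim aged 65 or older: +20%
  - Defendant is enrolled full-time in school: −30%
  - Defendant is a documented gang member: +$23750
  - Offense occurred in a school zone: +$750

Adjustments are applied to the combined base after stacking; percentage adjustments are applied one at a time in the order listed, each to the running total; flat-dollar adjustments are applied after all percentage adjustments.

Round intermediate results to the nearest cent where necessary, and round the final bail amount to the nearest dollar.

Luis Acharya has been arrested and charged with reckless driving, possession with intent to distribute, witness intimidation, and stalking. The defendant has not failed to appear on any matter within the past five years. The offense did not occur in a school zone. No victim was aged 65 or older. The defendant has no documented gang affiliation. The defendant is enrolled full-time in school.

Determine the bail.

$30625

Base amounts from the schedule: reckless driving $4200; possession with intent to distribute $18700; witness intimidation $22750; stalking $21000.
Stacking rule: highest base plus $7000 per additional charge. Highest is witness intimidation at $22750; 3 additional charges → +$21000. Combined base = $43750.
Defendant is enrolled full-time in school (−30%): $43750 × 0.7 = $30625.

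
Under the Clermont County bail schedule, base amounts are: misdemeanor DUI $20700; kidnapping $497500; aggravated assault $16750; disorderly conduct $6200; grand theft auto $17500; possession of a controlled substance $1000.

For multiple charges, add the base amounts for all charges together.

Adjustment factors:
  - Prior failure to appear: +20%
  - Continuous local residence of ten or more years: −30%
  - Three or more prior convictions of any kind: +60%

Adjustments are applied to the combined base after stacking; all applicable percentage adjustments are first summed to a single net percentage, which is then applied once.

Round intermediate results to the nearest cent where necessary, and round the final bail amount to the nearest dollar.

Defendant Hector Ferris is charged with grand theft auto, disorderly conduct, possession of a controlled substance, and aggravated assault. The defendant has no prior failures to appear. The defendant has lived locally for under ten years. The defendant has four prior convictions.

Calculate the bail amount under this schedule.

$66320

Base amounts from the schedule: grand theft auto $17500; disorderly conduct $6200; possession of a controlled substance $1000; aggravated assault $16750.
Stacking rule: sum of all bases. $17500 + $6200 + $1000 + $16750 = $41450.
Three or more prior convictions of any kind (+60%): $41450 × 1.6 = $66320.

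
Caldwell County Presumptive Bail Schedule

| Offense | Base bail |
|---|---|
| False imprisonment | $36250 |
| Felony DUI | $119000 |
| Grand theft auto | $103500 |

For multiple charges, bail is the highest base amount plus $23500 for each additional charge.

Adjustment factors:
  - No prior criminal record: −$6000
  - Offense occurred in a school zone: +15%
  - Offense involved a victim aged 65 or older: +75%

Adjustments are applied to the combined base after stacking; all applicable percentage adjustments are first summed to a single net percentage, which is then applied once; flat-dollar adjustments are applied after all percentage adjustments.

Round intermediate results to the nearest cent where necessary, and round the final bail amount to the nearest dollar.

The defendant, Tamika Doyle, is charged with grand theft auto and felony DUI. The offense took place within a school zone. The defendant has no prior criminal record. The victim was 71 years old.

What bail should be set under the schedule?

$264750

Base amounts from the schedule: grand theft auto $103500; felony DUI $119000.
Stacking rule: highest base plus $23500 per additional charge. Highest is felony DUI at $119000; 1 additional charge → +$23500. Combined base = $142500.
Net percentage adjustment: +15% +75% = +90%. $142500 × 1.9 = $270750.
No prior criminal record (−$6000 flat): $270750 − $6000 = $264750.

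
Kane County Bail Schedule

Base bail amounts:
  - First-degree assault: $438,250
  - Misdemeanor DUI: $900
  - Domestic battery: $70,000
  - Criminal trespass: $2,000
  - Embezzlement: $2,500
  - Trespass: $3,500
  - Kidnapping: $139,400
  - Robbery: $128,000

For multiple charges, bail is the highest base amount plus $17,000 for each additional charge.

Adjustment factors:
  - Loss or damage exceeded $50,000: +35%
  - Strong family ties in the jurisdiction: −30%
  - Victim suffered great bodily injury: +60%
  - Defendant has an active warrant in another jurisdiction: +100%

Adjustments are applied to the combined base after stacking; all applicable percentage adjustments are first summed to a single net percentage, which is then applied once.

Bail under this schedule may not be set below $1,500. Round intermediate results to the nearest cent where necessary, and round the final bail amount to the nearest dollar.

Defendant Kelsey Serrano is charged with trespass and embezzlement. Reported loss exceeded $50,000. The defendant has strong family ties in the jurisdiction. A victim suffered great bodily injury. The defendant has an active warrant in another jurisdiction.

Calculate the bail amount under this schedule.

$54,325

Base amounts from the schedule: trespass $3,500; embezzlement $2,500.
Stacking rule: highest base plus $17,000 per additional charge. Highest is trespass at $3,500; 1 additional charge → +$17,000. Combined base = $20,500.
Net percentage adjustment: +35% −30% +60% +100% = +165%. $20,500 × 2.65 = $54,325.
$54,325 is at or above the $1,500 minimum.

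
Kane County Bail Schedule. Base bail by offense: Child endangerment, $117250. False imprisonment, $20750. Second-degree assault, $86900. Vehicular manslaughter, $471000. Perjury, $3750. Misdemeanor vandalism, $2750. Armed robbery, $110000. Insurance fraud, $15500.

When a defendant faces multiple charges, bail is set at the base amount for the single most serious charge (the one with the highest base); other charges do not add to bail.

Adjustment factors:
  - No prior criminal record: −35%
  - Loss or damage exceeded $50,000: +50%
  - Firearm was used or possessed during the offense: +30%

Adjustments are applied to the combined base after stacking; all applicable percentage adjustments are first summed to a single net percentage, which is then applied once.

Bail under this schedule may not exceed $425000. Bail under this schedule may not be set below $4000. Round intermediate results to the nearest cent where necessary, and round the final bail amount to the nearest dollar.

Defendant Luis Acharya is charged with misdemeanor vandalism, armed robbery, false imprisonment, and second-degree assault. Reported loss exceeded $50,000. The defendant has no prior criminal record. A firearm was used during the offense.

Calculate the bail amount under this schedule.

$159500

Base amounts from the schedule: misdemeanor vandalism $2750; armed robbery $110000; false imprisonment $20750; second-degree assault $86900.
Stacking rule: use the highest base only. Highest is armed robbery at $110000. Combined base = $110000.
Net percentage adjustment: −35% +50% +30% = +45%. $110000 × 1.45 = $159500.
$159500 is within the $425000 maximum.
$159500 is at or above the $4000 minimum.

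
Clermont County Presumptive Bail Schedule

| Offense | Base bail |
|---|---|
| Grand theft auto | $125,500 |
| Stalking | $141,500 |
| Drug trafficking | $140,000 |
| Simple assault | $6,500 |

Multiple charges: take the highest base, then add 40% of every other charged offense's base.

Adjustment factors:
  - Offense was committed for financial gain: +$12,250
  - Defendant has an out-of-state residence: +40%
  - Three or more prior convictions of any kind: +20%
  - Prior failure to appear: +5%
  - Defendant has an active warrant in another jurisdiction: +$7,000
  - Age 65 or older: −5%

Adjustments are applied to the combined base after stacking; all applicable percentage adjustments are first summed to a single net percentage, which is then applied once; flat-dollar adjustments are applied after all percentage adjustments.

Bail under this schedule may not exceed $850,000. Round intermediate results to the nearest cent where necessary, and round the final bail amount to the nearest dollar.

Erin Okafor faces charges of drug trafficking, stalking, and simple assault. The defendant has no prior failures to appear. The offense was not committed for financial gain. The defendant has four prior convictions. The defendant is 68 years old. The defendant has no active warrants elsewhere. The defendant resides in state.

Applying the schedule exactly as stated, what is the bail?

Base amounts from the schedule: drug trafficking $140,000; stalking $141,500; simple assault $6,500.
Stacking rule: highest base plus 40% of each additional charge. Highest is stalking at $141,500. Additional: $140,000 × 40% = $56,000; $6,500 × 40% = $2,600. Combined base = $141,500 + $58,600 = $200,100.
Net percentage adjustment: +20% −5% = +15%. $200,100 × 1.15 = $230,115.
$230,115 is within the $850,000 maximum.

$230,115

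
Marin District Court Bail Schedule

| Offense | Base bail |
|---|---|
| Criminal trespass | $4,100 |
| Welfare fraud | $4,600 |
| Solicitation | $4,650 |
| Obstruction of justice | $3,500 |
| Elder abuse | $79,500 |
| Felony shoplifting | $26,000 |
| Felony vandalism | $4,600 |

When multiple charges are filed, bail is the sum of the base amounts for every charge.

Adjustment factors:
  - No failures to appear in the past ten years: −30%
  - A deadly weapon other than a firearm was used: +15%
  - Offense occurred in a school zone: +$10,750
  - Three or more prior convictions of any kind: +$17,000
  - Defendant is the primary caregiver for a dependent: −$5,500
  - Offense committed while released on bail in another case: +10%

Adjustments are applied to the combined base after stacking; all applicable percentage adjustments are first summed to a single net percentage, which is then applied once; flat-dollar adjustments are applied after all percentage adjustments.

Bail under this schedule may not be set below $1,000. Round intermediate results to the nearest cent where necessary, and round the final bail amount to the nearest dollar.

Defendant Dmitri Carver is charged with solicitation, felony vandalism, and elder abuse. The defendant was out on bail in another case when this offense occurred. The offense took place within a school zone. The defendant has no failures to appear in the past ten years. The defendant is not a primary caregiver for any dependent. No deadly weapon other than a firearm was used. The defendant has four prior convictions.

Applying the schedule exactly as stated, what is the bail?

Base amounts from the schedule: solicitation $4,650; felony vandalism $4,600; elder abuse $79,500.
Stacking rule: sum of all bases. $4,650 + $4,600 + $79,500 = $88,750.
Net percentage adjustment: −30% +10% = −20%. $88,750 × 0.8 = $71,000.
Offense occurred in a school zone (+$10,750 flat): $71,000 + $10,750 = $81,750.
Three or more prior convictions of any kind (+$17,000 flat): $81,750 + $17,000 = $98,750.
$98,750 is at or above the $1,000 minimum.

$98,750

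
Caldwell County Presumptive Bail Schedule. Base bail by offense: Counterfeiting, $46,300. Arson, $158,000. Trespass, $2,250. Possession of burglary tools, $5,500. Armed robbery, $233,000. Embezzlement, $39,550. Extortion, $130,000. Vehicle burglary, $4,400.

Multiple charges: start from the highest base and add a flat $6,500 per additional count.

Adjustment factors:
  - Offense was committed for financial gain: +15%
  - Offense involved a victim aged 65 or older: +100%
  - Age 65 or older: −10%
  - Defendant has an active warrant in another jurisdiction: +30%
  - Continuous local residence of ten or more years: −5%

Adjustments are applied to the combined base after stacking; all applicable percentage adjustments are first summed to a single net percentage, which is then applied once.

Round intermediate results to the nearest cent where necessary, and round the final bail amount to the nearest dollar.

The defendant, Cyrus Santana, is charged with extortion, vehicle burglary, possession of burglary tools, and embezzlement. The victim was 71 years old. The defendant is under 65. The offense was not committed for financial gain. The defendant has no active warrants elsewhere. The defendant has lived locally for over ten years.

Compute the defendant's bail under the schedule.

Base amounts from the schedule: extortion $130,000; vehicle burglary $4,400; possession of burglary tools $5,500; embezzlement $39,550.
Stacking rule: highest base plus $6,500 per additional charge. Highest is extortion at $130,000; 3 additional charges → +$19,500. Combined base = $149,500.
Net percentage adjustment: +100% −5% = +95%. $149,500 × 1.95 = $291,525.

$291,525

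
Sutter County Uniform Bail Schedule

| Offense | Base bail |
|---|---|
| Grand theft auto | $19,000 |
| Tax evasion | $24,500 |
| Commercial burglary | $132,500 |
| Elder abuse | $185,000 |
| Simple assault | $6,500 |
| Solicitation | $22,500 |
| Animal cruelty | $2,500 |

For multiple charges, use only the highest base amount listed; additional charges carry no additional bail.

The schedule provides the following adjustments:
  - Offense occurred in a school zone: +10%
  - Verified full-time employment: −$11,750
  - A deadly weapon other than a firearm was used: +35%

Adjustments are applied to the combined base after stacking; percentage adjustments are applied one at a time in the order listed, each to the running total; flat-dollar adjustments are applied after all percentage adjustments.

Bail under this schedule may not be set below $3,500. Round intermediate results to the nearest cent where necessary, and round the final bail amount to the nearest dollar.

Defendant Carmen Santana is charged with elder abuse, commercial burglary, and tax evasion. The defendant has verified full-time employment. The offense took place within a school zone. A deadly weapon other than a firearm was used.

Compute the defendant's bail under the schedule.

Base amounts from the schedule: elder abuse $185,000; commercial burglary $132,500; tax evasion $24,500.
Stacking rule: use the highest base only. Highest is elder abuse at $185,000. Combined base = $185,000.
Offense occurred in a school zone (+10%): $185,000 × 1.1 = $203,500.
A deadly weapon other than a firearm was used (+35%): $203,500 × 1.35 = $274,725.
Verified full-time employment (−$11,750 flat): $274,725 − $11,750 = $262,975.
$262,975 is at or above the $3,500 minimum.

$262,975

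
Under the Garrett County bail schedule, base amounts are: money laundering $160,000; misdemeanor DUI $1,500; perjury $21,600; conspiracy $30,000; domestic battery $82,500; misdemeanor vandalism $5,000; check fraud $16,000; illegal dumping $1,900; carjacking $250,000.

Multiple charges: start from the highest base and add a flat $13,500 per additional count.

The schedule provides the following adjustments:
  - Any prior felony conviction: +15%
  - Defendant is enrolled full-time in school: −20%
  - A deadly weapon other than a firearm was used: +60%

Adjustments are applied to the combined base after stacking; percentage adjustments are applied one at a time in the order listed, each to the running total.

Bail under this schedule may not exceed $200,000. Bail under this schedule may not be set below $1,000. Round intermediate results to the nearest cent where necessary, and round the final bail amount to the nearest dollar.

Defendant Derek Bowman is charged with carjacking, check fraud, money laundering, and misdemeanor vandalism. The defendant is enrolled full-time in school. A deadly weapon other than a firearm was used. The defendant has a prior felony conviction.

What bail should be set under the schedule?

Base amounts from the schedule: carjacking $250,000; check fraud $16,000; money laundering $160,000; misdemeanor vandalism $5,000.
Stacking rule: highest base plus $13,500 per additional charge. Highest is carjacking at $250,000; 3 additional charges → +$40,500. Combined base = $290,500.
Any prior felony conviction (+15%): $290,500 × 1.15 = $334,075.
Defendant is enrolled full-time in school (−20%): $334,075 × 0.8 = $267,260.
A deadly weapon other than a firearm was used (+60%): $267,260 × 1.6 = $427,616.
Result $427,616 exceeds the maximum of $200,000; bail is capped at $200,000.
$200,000 is at or above the $1,000 minimum.

$200,000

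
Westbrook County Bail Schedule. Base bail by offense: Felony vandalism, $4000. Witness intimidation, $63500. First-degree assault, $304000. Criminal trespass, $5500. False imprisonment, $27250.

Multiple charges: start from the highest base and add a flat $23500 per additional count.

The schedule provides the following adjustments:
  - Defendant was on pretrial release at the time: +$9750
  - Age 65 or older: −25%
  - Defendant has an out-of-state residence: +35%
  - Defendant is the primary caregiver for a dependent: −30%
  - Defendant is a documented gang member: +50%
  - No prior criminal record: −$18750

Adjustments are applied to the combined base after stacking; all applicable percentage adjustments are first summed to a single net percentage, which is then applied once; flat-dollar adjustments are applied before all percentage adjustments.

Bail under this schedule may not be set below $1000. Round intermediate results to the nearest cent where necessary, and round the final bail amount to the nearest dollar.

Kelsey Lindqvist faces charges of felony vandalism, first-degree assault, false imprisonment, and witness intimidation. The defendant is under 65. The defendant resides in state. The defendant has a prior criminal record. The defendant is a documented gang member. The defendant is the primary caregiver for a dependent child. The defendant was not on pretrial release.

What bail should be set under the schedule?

$449400

Base amounts from the schedule: felony vandalism $4000; first-degree assault $304000; false imprisonment $27250; witness intimidation $63500.
Stacking rule: highest base plus $23500 per additional charge. Highest is first-degree assault at $304000; 3 additional charges → +$70500. Combined base = $374500.
Net percentage adjustment: −30% +50% = +20%. $374500 × 1.2 = $449400.
$449400 is at or above the $1000 minimum.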